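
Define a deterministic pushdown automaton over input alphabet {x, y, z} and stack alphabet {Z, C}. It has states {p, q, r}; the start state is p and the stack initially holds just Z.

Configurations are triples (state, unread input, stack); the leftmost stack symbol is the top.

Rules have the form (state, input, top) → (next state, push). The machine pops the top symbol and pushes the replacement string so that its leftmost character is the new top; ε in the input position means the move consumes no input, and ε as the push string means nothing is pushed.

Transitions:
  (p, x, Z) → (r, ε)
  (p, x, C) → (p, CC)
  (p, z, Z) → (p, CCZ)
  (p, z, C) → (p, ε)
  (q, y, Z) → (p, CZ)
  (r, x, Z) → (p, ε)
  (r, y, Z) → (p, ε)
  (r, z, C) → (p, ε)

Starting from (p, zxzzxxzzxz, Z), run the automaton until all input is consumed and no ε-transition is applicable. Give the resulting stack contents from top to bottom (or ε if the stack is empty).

(p, zxzzxxzzxz, Z)
  read z, top Z: go to p, push CCZ → (p, xzzxxzzxz, CCZ)
  read x, top C: go to p, push CC → (p, zzxxzzxz, CCCZ)
  read z, top C: go to p, push ε → (p, zxxzzxz, CCZ)
  read z, top C: go to p, push ε → (p, xxzzxz, CZ)
  read x, top C: go to p, push CC → (p, xzzxz, CCZ)
  read x, top C: go to p, push CC → (p, zzxz, CCCZ)
  read z, top C: go to p, push ε → (p, zxz, CCZ)
  read z, top C: go to p, push ε → (p, xz, CZ)
  read x, top C: go to p, push CC → (p, z, CCZ)
  read z, top C: go to p, push ε → (p, ε, CZ)
All input consumed in state p with stack CZ.

CZ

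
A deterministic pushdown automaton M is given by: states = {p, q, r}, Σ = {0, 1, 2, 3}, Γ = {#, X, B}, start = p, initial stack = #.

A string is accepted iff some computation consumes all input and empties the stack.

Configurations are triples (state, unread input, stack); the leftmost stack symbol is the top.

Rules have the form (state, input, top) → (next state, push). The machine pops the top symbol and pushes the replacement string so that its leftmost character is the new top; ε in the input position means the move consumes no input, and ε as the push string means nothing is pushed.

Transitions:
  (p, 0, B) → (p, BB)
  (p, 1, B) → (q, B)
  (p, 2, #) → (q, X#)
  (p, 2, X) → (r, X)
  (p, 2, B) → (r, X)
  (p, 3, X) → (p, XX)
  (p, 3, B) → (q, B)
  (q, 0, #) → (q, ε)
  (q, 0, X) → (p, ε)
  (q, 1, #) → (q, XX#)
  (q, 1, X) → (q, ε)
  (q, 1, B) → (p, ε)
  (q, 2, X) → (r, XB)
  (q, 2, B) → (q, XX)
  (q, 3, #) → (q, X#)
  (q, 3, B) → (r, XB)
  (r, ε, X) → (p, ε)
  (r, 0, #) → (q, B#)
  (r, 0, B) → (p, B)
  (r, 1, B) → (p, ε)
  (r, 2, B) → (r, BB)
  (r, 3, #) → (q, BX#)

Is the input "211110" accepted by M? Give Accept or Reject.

(p, 211110, #)
  read 2, top #: go to q, push X# → (q, 11110, X#)
  read 1, top X: go to q, push ε → (q, 1110, #)
  read 1, top #: go to q, push XX# → (q, 110, XX#)
  read 1, top X: go to q, push ε → (q, 10, X#)
  read 1, top X: go to q, push ε → (q, 0, #)
  read 0, top #: go to q, push ε → (q, ε, ε)
All input consumed and the stack is empty.

Accept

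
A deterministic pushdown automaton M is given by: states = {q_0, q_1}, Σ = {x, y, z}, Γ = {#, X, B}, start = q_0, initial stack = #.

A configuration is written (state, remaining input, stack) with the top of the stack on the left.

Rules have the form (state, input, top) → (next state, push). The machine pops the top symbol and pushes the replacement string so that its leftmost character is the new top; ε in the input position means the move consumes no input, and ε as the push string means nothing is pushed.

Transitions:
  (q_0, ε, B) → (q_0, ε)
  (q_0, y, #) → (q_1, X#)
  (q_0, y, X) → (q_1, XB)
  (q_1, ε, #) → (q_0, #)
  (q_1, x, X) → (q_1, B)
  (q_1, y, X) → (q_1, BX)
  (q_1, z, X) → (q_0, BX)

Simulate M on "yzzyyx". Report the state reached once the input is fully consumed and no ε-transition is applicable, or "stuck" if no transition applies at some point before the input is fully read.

(q_0, yzzyyx, #) ⊢ (q_1, zzyyx, X#) ⊢ (q_0, zyyx, BX#) ⊢ (q_0, zyyx, X#)
No transition for (q_0, z, top X); M blocks with input zyyx remaining.

stuck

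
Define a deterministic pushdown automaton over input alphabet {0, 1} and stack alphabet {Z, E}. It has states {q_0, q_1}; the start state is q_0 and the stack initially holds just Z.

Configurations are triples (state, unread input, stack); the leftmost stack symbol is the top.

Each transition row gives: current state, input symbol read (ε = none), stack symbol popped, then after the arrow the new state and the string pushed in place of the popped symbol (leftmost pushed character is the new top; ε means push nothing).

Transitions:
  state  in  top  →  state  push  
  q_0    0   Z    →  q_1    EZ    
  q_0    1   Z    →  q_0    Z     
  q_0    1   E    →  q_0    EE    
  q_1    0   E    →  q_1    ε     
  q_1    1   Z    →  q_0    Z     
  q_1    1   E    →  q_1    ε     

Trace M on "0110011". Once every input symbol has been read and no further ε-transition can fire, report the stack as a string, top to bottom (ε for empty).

Z

(q_0, 0110011, Z) ⊢ (q_1, 110011, EZ) ⊢ (q_1, 10011, Z) ⊢ (q_0, 0011, Z) ⊢ (q_1, 011, EZ) ⊢ (q_1, 11, Z) ⊢ (q_0, 1, Z) ⊢ (q_0, ε, Z)
All input consumed in state q_0 with stack Z.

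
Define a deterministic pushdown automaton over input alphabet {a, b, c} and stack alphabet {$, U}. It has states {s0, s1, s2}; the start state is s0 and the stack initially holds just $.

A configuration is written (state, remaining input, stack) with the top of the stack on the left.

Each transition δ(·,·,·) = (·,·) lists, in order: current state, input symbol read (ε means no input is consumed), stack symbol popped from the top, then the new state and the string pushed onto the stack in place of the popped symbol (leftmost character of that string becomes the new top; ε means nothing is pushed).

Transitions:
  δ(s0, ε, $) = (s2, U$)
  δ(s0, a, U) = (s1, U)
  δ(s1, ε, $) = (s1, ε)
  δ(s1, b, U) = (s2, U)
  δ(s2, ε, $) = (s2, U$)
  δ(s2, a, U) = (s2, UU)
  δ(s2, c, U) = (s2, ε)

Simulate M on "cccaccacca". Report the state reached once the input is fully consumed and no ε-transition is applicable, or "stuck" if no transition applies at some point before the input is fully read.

(s0, cccaccacca, $) ⊢ (s2, cccaccacca, U$) ⊢ (s2, ccaccacca, $) ⊢ (s2, ccaccacca, U$) ⊢ (s2, caccacca, $) ⊢ (s2, caccacca, U$) ⊢ (s2, accacca, $) ⊢ (s2, accacca, U$) ⊢ (s2, ccacca, UU$) ⊢ (s2, cacca, U$) ⊢ (s2, acca, $) ⊢ (s2, acca, U$) ⊢ (s2, cca, UU$) ⊢ (s2, ca, U$) ⊢ (s2, a, $) ⊢ (s2, a, U$) ⊢ (s2, ε, UU$)
All input consumed; M is in state s2.

s2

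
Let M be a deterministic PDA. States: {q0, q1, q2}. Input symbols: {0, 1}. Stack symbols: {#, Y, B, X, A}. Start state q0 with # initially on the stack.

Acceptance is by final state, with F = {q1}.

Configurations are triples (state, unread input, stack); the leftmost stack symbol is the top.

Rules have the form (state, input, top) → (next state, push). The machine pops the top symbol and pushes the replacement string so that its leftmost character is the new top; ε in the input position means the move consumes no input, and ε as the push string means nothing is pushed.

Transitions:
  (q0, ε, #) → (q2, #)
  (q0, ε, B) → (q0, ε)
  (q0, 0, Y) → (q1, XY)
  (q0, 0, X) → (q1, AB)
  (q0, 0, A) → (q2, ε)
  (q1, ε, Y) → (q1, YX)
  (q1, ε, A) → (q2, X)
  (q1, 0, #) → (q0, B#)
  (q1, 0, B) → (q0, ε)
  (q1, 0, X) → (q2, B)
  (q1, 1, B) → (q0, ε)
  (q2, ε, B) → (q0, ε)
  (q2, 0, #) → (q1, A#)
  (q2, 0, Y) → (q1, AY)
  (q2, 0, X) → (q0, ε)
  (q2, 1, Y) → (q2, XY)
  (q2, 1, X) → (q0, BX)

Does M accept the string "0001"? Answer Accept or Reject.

Reject

(q0, 0001, #)
  ε-move, top #: go to q2, push # → (q2, 0001, #)
  read 0, top #: go to q1, push A# → (q1, 001, A#)
  ε-move, top A: go to q2, push X → (q2, 001, X#)
  read 0, top X: go to q0, push ε → (q0, 01, #)
  ε-move, top #: go to q2, push # → (q2, 01, #)
  read 0, top #: go to q1, push A# → (q1, 1, A#)
  ε-move, top A: go to q2, push X → (q2, 1, X#)
  read 1, top X: go to q0, push BX → (q0, ε, BX#)
  ε-move, top B: go to q0, push ε → (q0, ε, X#)
All input consumed; state q0 ∉ F and no further ε-move applies.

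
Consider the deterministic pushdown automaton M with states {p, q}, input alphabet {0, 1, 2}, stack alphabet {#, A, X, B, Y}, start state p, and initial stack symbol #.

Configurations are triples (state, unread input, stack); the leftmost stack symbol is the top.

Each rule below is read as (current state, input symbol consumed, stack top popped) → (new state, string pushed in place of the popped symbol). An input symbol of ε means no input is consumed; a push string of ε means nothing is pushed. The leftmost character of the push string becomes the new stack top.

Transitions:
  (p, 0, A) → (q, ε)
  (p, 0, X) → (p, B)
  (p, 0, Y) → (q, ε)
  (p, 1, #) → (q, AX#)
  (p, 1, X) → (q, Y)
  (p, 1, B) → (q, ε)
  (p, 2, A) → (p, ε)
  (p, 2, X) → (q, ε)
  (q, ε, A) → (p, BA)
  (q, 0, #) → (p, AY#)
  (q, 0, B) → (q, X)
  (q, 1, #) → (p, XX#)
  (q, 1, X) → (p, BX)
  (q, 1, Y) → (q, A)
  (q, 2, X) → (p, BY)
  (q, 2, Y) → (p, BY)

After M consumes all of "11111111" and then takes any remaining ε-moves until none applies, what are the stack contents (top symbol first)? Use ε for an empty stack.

BAX#

(p, 11111111, #)
  read 1, top #: go to q, push AX# → (q, 1111111, AX#)
  ε-move, top A: go to p, push BA → (p, 1111111, BAX#)
  read 1, top B: go to q, push ε → (q, 111111, AX#)
  ε-move, top A: go to p, push BA → (p, 111111, BAX#)
  read 1, top B: go to q, push ε → (q, 11111, AX#)
  ε-move, top A: go to p, push BA → (p, 11111, BAX#)
  read 1, top B: go to q, push ε → (q, 1111, AX#)
  ε-move, top A: go to p, push BA → (p, 1111, BAX#)
  read 1, top B: go to q, push ε → (q, 111, AX#)
  ε-move, top A: go to p, push BA → (p, 111, BAX#)
  read 1, top B: go to q, push ε → (q, 11, AX#)
  ε-move, top A: go to p, push BA → (p, 11, BAX#)
  read 1, top B: go to q, push ε → (q, 1, AX#)
  ε-move, top A: go to p, push BA → (p, 1, BAX#)
  read 1, top B: go to q, push ε → (q, ε, AX#)
  ε-move, top A: go to p, push BA → (p, ε, BAX#)
All input consumed in state p with stack BAX#.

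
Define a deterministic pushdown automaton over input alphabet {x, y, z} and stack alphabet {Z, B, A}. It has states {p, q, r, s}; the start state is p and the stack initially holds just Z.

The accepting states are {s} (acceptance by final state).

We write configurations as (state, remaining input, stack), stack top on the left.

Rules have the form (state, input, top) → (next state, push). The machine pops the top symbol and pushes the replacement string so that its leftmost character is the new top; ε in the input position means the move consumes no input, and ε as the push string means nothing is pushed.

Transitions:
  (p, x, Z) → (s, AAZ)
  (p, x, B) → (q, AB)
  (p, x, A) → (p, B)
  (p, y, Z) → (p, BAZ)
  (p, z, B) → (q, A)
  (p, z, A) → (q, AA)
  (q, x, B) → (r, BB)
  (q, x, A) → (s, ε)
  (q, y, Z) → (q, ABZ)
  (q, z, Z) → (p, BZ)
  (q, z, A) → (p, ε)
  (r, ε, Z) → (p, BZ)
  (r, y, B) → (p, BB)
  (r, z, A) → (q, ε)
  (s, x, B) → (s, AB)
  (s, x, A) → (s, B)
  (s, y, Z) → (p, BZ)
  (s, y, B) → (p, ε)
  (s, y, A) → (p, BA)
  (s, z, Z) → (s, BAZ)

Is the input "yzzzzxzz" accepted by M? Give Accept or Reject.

Reject

(p, yzzzzxzz, Z)
  read y, top Z: go to p, push BAZ → (p, zzzzxzz, BAZ)
  read z, top B: go to q, push A → (q, zzzxzz, AAZ)
  read z, top A: go to p, push ε → (p, zzxzz, AZ)
  read z, top A: go to q, push AA → (q, zxzz, AAZ)
  read z, top A: go to p, push ε → (p, xzz, AZ)
  read x, top A: go to p, push B → (p, zz, BZ)
  read z, top B: go to q, push A → (q, z, AZ)
  read z, top A: go to p, push ε → (p, ε, Z)
All input consumed; state p ∉ F and no further ε-move applies.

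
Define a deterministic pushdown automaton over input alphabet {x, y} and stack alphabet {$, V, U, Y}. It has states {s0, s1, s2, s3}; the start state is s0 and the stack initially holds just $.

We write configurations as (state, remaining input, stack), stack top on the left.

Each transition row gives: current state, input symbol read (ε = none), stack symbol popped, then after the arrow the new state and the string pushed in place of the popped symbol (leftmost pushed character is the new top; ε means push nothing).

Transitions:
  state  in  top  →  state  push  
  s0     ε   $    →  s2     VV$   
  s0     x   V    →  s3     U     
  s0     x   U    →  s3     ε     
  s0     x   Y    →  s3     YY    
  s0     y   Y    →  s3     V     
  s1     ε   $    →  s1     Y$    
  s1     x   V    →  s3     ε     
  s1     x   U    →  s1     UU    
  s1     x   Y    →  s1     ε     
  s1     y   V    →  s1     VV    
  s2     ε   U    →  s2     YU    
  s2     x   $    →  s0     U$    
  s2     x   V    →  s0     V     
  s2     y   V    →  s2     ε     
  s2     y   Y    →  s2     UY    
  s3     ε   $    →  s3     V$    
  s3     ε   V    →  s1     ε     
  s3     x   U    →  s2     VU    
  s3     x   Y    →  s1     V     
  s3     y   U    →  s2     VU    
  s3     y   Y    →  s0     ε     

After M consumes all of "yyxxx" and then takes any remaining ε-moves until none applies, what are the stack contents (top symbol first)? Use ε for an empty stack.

(s0, yyxxx, $) ⊢ (s2, yyxxx, VV$) ⊢ (s2, yxxx, V$) ⊢ (s2, xxx, $) ⊢ (s0, xx, U$) ⊢ (s3, x, $) ⊢ (s3, x, V$) ⊢ (s1, x, $) ⊢ (s1, x, Y$) ⊢ (s1, ε, $) ⊢ (s1, ε, Y$)
All input consumed in state s1 with stack Y$.

Y$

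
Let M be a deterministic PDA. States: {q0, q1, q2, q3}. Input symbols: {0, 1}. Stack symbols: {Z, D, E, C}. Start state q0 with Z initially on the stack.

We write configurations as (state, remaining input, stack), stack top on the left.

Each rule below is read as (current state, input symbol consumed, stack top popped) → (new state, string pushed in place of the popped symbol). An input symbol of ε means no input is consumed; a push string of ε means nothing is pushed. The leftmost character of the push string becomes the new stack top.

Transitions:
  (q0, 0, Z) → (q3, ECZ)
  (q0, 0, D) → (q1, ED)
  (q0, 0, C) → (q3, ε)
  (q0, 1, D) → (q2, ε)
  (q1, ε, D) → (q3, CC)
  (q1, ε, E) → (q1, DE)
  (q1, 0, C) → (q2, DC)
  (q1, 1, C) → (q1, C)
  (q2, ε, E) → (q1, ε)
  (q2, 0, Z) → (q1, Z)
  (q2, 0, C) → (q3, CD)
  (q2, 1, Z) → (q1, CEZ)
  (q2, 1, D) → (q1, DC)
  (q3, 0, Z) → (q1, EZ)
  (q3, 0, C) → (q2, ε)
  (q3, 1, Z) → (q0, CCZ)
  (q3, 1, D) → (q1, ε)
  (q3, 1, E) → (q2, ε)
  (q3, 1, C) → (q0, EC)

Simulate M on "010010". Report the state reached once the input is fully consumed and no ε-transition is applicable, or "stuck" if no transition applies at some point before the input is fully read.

(q0, 010010, Z) ⊢ (q3, 10010, ECZ) ⊢ (q2, 0010, CZ) ⊢ (q3, 010, CDZ) ⊢ (q2, 10, DZ) ⊢ (q1, 0, DCZ) ⊢ (q3, 0, CCCZ) ⊢ (q2, ε, CCZ)
All input consumed; M is in state q2.

q2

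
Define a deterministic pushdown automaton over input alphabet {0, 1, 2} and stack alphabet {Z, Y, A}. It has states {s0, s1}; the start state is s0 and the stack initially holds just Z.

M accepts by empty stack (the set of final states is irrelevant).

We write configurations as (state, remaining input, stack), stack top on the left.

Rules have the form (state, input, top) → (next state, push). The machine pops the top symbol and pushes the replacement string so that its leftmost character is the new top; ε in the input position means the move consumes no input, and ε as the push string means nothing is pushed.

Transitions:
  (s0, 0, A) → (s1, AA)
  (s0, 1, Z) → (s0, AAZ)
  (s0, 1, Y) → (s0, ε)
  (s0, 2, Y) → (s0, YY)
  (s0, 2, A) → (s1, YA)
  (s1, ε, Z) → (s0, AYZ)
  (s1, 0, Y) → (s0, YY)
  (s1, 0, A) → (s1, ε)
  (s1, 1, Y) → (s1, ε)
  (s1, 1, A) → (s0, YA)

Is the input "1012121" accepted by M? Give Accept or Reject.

(s0, 1012121, Z)
  read 1, top Z: go to s0, push AAZ → (s0, 012121, AAZ)
  read 0, top A: go to s1, push AA → (s1, 12121, AAAZ)
  read 1, top A: go to s0, push YA → (s0, 2121, YAAAZ)
  read 2, top Y: go to s0, push YY → (s0, 121, YYAAAZ)
  read 1, top Y: go to s0, push ε → (s0, 21, YAAAZ)
  read 2, top Y: go to s0, push YY → (s0, 1, YYAAAZ)
  read 1, top Y: go to s0, push ε → (s0, ε, YAAAZ)
All input consumed; stack is YAAAZ, not empty, and no further ε-move applies.

Reject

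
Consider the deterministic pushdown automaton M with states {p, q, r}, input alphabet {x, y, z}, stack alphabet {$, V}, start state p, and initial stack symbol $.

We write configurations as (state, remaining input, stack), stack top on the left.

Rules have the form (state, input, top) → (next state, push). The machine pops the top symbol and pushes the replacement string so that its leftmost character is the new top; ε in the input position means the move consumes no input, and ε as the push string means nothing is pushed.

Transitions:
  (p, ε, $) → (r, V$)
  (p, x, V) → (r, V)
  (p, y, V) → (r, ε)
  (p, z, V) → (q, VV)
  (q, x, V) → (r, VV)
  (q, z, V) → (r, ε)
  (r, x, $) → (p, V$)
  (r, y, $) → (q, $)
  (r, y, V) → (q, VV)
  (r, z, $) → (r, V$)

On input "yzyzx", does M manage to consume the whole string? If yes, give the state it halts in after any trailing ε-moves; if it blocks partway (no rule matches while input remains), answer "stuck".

(p, yzyzx, $)
  ε-move, top $: go to r, push V$ → (r, yzyzx, V$)
  read y, top V: go to q, push VV → (q, zyzx, VV$)
  read z, top V: go to r, push ε → (r, yzx, V$)
  read y, top V: go to q, push VV → (q, zx, VV$)
  read z, top V: go to r, push ε → (r, x, V$)
No transition for (r, x, top V); M blocks with input x remaining.

stuck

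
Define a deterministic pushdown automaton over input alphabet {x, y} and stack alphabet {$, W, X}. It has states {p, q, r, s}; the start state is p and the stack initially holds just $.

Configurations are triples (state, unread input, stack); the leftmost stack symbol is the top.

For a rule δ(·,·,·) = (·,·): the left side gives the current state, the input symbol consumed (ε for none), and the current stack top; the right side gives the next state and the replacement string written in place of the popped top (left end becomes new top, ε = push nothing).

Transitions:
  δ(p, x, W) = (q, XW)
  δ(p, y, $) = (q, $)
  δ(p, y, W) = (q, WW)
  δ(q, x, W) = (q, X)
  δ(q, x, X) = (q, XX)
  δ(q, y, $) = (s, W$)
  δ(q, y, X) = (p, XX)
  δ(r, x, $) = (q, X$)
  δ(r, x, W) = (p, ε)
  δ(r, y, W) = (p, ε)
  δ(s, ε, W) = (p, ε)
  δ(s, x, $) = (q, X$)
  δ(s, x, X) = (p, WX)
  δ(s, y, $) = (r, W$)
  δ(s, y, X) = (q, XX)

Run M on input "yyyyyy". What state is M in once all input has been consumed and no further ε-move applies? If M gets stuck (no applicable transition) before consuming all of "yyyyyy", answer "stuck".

p

(p, yyyyyy, $)
  read y, top $: go to q, push $ → (q, yyyyy, $)
  read y, top $: go to s, push W$ → (s, yyyy, W$)
  ε-move, top W: go to p, push ε → (p, yyyy, $)
  read y, top $: go to q, push $ → (q, yyy, $)
  read y, top $: go to s, push W$ → (s, yy, W$)
  ε-move, top W: go to p, push ε → (p, yy, $)
  read y, top $: go to q, push $ → (q, y, $)
  read y, top $: go to s, push W$ → (s, ε, W$)
  ε-move, top W: go to p, push ε → (p, ε, $)
All input consumed; M is in state p.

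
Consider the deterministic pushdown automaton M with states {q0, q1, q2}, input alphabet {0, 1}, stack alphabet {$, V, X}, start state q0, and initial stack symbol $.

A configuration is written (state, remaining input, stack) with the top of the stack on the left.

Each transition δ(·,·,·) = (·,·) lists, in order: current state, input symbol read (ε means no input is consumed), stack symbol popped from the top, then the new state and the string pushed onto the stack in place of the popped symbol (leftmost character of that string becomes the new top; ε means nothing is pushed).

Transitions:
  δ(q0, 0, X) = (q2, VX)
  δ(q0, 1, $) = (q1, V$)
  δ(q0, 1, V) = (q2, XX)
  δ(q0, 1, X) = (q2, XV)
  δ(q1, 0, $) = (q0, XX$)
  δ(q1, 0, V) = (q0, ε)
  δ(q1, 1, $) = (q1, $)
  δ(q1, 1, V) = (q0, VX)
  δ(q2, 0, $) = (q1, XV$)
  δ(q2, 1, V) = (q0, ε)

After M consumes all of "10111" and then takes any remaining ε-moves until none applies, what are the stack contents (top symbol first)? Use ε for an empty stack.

(q0, 10111, $)
  read 1, top $: go to q1, push V$ → (q1, 0111, V$)
  read 0, top V: go to q0, push ε → (q0, 111, $)
  read 1, top $: go to q1, push V$ → (q1, 11, V$)
  read 1, top V: go to q0, push VX → (q0, 1, VX$)
  read 1, top V: go to q2, push XX → (q2, ε, XXX$)
All input consumed in state q2 with stack XXX$.

XXX$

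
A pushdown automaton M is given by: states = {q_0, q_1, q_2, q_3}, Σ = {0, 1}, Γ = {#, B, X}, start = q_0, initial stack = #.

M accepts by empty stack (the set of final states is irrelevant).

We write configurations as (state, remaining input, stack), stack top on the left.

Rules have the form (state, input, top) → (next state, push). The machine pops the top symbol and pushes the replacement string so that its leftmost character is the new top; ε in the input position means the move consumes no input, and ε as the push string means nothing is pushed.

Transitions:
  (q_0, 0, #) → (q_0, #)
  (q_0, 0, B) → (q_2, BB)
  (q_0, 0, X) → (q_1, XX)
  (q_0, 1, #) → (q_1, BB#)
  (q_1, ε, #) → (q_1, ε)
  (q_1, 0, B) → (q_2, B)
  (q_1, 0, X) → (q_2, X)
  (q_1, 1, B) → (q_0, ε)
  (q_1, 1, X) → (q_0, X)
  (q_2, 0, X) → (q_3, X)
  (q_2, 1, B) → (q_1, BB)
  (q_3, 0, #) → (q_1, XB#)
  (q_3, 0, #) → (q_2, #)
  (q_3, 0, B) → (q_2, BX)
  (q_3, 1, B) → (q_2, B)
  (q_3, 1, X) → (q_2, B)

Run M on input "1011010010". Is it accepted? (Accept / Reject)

Reject

No computation consumes all input and empties the stack.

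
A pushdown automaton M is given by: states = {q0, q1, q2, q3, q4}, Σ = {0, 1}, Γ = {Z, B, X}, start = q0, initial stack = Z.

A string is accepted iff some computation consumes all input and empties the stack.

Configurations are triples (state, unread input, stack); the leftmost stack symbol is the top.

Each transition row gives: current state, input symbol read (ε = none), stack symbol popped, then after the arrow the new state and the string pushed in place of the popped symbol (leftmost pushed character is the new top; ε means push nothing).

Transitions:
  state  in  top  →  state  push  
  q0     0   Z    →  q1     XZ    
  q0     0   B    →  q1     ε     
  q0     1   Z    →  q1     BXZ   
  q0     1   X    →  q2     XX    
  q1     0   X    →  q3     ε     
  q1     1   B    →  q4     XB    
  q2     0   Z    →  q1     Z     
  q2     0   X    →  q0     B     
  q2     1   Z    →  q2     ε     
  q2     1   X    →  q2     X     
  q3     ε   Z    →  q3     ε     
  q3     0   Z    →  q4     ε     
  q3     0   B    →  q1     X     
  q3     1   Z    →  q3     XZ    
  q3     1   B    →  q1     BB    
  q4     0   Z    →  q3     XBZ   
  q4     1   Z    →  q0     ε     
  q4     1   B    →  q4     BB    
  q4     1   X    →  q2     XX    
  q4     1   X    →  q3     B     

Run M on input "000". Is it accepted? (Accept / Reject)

One accepting computation: (q0, 000, Z) ⊢ (q1, 00, XZ) ⊢ (q3, 0, Z) ⊢ (q4, ε, ε)
All input consumed and the stack is empty.

Accept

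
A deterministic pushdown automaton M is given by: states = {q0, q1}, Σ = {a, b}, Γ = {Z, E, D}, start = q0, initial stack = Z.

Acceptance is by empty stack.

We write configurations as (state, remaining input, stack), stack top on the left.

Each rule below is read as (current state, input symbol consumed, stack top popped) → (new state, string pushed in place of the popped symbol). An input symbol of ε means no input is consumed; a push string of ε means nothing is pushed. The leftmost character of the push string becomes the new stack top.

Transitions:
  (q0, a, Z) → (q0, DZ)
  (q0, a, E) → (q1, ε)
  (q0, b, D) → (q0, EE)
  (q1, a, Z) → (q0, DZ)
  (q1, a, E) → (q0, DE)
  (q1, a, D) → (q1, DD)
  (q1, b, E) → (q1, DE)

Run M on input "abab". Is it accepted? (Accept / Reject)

(q0, abab, Z)
  read a, top Z: go to q0, push DZ → (q0, bab, DZ)
  read b, top D: go to q0, push EE → (q0, ab, EEZ)
  read a, top E: go to q1, push ε → (q1, b, EZ)
  read b, top E: go to q1, push DE → (q1, ε, DEZ)
All input consumed; stack is DEZ, not empty, and no further ε-move applies.

Reject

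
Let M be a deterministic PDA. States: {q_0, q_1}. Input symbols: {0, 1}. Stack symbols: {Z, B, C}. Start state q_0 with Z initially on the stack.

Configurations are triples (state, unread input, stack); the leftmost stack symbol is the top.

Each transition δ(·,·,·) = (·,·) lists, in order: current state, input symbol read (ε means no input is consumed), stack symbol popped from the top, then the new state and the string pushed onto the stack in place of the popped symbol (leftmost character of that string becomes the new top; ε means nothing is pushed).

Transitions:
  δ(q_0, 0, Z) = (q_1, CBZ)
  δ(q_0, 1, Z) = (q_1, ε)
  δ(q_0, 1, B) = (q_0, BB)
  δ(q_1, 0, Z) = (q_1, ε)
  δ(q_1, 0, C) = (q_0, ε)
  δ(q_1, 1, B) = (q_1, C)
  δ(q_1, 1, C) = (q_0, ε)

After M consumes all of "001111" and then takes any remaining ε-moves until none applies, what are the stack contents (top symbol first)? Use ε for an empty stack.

BBBBBZ

(q_0, 001111, Z)
  read 0, top Z: go to q_1, push CBZ → (q_1, 01111, CBZ)
  read 0, top C: go to q_0, push ε → (q_0, 1111, BZ)
  read 1, top B: go to q_0, push BB → (q_0, 111, BBZ)
  read 1, top B: go to q_0, push BB → (q_0, 11, BBBZ)
  read 1, top B: go to q_0, push BB → (q_0, 1, BBBBZ)
  read 1, top B: go to q_0, push BB → (q_0, ε, BBBBBZ)
All input consumed in state q_0 with stack BBBBBZ.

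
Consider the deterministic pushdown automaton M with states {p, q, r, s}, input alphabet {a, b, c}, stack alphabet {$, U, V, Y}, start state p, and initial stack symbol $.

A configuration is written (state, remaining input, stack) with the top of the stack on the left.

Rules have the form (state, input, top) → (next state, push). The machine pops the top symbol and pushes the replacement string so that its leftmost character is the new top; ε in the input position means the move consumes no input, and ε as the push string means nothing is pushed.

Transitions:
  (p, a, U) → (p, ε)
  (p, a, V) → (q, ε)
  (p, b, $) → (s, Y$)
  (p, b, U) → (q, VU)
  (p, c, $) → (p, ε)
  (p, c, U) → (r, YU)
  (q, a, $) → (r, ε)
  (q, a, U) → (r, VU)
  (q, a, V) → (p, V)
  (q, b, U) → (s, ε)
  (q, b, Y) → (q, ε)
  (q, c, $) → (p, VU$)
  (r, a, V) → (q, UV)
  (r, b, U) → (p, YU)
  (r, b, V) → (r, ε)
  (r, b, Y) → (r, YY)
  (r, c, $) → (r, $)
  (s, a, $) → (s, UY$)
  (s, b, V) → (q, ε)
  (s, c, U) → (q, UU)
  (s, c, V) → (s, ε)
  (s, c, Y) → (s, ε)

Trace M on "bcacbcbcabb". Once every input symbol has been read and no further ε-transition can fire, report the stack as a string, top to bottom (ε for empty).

YUUY$

(p, bcacbcbcabb, $) ⊢ (s, cacbcbcabb, Y$) ⊢ (s, acbcbcabb, $) ⊢ (s, cbcbcabb, UY$) ⊢ (q, bcbcabb, UUY$) ⊢ (s, cbcabb, UY$) ⊢ (q, bcabb, UUY$) ⊢ (s, cabb, UY$) ⊢ (q, abb, UUY$) ⊢ (r, bb, VUUY$) ⊢ (r, b, UUY$) ⊢ (p, ε, YUUY$)
All input consumed in state p with stack YUUY$.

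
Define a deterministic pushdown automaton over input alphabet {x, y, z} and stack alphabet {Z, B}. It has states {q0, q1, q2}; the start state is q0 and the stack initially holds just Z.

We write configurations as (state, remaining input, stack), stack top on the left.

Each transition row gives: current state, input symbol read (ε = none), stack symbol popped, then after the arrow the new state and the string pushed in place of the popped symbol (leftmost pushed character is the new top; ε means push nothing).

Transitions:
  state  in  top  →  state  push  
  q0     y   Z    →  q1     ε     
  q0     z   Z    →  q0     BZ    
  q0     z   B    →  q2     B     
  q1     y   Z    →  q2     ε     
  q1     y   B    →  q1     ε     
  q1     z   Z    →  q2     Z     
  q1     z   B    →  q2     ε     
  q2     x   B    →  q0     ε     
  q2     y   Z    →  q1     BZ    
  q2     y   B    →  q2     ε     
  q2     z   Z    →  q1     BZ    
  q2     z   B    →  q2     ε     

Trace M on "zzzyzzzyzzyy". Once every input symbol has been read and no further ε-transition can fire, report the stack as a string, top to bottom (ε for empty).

ε

(q0, zzzyzzzyzzyy, Z) ⊢ (q0, zzyzzzyzzyy, BZ) ⊢ (q2, zyzzzyzzyy, BZ) ⊢ (q2, yzzzyzzyy, Z) ⊢ (q1, zzzyzzyy, BZ) ⊢ (q2, zzyzzyy, Z) ⊢ (q1, zyzzyy, BZ) ⊢ (q2, yzzyy, Z) ⊢ (q1, zzyy, BZ) ⊢ (q2, zyy, Z) ⊢ (q1, yy, BZ) ⊢ (q1, y, Z) ⊢ (q2, ε, ε)
All input consumed in state q2 with stack ε.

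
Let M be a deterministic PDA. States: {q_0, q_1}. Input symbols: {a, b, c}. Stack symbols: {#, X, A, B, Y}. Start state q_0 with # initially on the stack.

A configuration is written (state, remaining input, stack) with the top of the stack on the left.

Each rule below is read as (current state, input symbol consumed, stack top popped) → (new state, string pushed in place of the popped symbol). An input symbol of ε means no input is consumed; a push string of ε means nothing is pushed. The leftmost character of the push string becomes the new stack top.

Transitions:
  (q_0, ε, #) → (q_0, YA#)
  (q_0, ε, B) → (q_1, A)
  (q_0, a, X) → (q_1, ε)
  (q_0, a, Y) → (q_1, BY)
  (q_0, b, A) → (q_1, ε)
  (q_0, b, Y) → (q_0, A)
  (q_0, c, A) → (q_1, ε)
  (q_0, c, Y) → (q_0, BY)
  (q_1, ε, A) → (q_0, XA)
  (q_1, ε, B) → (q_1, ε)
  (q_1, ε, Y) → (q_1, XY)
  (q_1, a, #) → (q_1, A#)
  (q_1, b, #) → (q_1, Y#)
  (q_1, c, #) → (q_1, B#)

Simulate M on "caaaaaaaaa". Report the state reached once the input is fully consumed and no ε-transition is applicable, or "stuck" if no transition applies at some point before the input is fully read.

q_0

(q_0, caaaaaaaaa, #) ⊢ (q_0, caaaaaaaaa, YA#) ⊢ (q_0, aaaaaaaaa, BYA#) ⊢ (q_1, aaaaaaaaa, AYA#) ⊢ (q_0, aaaaaaaaa, XAYA#) ⊢ (q_1, aaaaaaaa, AYA#) ⊢ (q_0, aaaaaaaa, XAYA#) ⊢ (q_1, aaaaaaa, AYA#) ⊢ (q_0, aaaaaaa, XAYA#) ⊢ (q_1, aaaaaa, AYA#) ⊢ (q_0, aaaaaa, XAYA#) ⊢ (q_1, aaaaa, AYA#) ⊢ (q_0, aaaaa, XAYA#) ⊢ (q_1, aaaa, AYA#) ⊢ (q_0, aaaa, XAYA#) ⊢ (q_1, aaa, AYA#) ⊢ (q_0, aaa, XAYA#) ⊢ (q_1, aa, AYA#) ⊢ (q_0, aa, XAYA#) ⊢ (q_1, a, AYA#) ⊢ (q_0, a, XAYA#) ⊢ (q_1, ε, AYA#) ⊢ (q_0, ε, XAYA#)
All input consumed; M is in state q_0.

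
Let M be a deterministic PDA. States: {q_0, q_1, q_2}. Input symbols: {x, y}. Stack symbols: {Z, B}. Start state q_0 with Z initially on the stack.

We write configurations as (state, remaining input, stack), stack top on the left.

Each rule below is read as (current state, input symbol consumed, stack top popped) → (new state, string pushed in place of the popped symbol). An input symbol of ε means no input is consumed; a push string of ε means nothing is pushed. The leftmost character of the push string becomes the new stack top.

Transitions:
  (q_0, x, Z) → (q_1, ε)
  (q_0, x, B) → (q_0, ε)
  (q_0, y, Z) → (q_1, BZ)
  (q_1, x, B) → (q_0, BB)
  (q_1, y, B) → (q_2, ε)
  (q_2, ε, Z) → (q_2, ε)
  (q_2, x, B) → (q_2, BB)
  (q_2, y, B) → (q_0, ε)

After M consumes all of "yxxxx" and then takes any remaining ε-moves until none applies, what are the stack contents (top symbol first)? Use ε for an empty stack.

ε

(q_0, yxxxx, Z) ⊢ (q_1, xxxx, BZ) ⊢ (q_0, xxx, BBZ) ⊢ (q_0, xx, BZ) ⊢ (q_0, x, Z) ⊢ (q_1, ε, ε)
All input consumed in state q_1 with stack ε.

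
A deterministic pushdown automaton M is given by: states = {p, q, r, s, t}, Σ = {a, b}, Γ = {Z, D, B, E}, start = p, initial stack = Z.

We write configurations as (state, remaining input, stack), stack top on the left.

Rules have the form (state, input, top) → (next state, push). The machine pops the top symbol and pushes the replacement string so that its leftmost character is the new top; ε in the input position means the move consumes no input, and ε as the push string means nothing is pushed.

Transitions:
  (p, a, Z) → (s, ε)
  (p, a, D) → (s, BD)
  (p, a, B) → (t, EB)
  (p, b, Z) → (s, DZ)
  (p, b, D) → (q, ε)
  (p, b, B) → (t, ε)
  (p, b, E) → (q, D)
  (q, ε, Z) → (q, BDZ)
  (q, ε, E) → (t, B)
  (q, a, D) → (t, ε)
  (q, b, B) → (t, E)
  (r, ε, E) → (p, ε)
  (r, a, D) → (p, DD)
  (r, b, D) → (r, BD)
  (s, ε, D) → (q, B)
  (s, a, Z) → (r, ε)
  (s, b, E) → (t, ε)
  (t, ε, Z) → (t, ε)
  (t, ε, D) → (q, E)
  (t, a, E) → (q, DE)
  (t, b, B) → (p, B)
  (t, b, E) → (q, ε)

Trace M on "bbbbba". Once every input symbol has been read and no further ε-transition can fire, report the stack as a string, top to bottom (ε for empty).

(p, bbbbba, Z) ⊢ (s, bbbba, DZ) ⊢ (q, bbbba, BZ) ⊢ (t, bbba, EZ) ⊢ (q, bba, Z) ⊢ (q, bba, BDZ) ⊢ (t, ba, EDZ) ⊢ (q, a, DZ) ⊢ (t, ε, Z) ⊢ (t, ε, ε)
All input consumed in state t with stack ε.

ε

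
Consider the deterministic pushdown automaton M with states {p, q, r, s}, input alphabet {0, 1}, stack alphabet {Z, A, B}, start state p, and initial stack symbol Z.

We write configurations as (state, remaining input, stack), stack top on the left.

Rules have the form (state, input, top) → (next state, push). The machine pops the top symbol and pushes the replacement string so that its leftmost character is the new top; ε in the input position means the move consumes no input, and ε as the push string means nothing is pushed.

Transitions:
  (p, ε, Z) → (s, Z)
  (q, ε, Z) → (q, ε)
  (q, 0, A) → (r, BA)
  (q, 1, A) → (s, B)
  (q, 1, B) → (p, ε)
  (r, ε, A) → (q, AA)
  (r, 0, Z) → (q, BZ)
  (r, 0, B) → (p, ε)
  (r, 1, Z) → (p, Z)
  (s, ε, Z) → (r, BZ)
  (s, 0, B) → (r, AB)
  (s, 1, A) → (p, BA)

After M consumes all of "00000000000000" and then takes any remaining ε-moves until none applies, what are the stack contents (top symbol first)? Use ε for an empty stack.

(p, 00000000000000, Z) ⊢ (s, 00000000000000, Z) ⊢ (r, 00000000000000, BZ) ⊢ (p, 0000000000000, Z) ⊢ (s, 0000000000000, Z) ⊢ (r, 0000000000000, BZ) ⊢ (p, 000000000000, Z) ⊢ (s, 000000000000, Z) ⊢ (r, 000000000000, BZ) ⊢ (p, 00000000000, Z) ⊢ (s, 00000000000, Z) ⊢ (r, 00000000000, BZ) ⊢ (p, 0000000000, Z) ⊢ (s, 0000000000, Z) ⊢ (r, 0000000000, BZ) ⊢ (p, 000000000, Z) ⊢ (s, 000000000, Z) ⊢ (r, 000000000, BZ) ⊢ (p, 00000000, Z) ⊢ (s, 00000000, Z) ⊢ (r, 00000000, BZ) ⊢ (p, 0000000, Z) ⊢ (s, 0000000, Z) ⊢ (r, 0000000, BZ) ⊢ (p, 000000, Z) ⊢ (s, 000000, Z) ⊢ (r, 000000, BZ) ⊢ (p, 00000, Z) ⊢ (s, 00000, Z) ⊢ (r, 00000, BZ) ⊢ (p, 0000, Z) ⊢ (s, 0000, Z) ⊢ (r, 0000, BZ) ⊢ (p, 000, Z) ⊢ (s, 000, Z) ⊢ (r, 000, BZ) ⊢ (p, 00, Z) ⊢ (s, 00, Z) ⊢ (r, 00, BZ) ⊢ (p, 0, Z) ⊢ (s, 0, Z) ⊢ (r, 0, BZ) ⊢ (p, ε, Z) ⊢ (s, ε, Z) ⊢ (r, ε, BZ)
All input consumed in state r with stack BZ.

BZ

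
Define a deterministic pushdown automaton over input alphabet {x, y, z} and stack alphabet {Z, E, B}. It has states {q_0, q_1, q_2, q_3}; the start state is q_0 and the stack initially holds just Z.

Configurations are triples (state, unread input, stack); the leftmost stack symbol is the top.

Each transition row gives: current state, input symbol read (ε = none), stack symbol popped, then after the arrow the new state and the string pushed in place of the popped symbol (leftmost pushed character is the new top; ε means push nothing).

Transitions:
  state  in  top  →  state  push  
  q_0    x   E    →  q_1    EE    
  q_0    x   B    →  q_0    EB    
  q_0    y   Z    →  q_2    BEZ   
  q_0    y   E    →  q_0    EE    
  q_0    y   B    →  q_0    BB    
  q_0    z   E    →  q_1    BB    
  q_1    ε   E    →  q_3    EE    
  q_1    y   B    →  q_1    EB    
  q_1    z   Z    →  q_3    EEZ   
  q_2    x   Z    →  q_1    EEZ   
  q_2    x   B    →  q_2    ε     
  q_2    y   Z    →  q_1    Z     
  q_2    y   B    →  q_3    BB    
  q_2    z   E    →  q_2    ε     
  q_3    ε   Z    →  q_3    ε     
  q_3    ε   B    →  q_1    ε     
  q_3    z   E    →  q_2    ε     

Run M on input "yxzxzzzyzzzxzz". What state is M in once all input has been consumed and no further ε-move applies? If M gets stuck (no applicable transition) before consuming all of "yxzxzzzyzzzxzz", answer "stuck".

(q_0, yxzxzzzyzzzxzz, Z)
  read y, top Z: go to q_2, push BEZ → (q_2, xzxzzzyzzzxzz, BEZ)
  read x, top B: go to q_2, push ε → (q_2, zxzzzyzzzxzz, EZ)
  read z, top E: go to q_2, push ε → (q_2, xzzzyzzzxzz, Z)
  read x, top Z: go to q_1, push EEZ → (q_1, zzzyzzzxzz, EEZ)
  ε-move, top E: go to q_3, push EE → (q_3, zzzyzzzxzz, EEEZ)
  read z, top E: go to q_2, push ε → (q_2, zzyzzzxzz, EEZ)
  read z, top E: go to q_2, push ε → (q_2, zyzzzxzz, EZ)
  read z, top E: go to q_2, push ε → (q_2, yzzzxzz, Z)
  read y, top Z: go to q_1, push Z → (q_1, zzzxzz, Z)
  read z, top Z: go to q_3, push EEZ → (q_3, zzxzz, EEZ)
  read z, top E: go to q_2, push ε → (q_2, zxzz, EZ)
  read z, top E: go to q_2, push ε → (q_2, xzz, Z)
  read x, top Z: go to q_1, push EEZ → (q_1, zz, EEZ)
  ε-move, top E: go to q_3, push EE → (q_3, zz, EEEZ)
  read z, top E: go to q_2, push ε → (q_2, z, EEZ)
  read z, top E: go to q_2, push ε → (q_2, ε, EZ)
All input consumed; M is in state q_2.

q_2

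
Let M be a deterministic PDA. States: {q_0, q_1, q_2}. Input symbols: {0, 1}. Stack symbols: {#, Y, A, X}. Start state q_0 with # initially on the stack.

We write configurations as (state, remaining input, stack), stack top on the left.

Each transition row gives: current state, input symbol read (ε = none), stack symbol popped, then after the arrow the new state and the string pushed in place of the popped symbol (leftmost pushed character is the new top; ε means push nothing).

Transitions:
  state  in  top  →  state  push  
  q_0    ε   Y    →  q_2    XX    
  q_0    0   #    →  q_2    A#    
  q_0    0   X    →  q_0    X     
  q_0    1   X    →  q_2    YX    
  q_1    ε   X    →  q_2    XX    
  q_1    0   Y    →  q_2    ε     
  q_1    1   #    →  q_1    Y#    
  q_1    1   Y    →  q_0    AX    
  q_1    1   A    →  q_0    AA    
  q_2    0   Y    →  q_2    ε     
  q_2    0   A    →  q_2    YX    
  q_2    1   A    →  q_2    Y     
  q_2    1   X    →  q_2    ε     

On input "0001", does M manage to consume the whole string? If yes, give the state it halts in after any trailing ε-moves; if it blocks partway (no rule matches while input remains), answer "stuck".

(q_0, 0001, #)
  read 0, top #: go to q_2, push A# → (q_2, 001, A#)
  read 0, top A: go to q_2, push YX → (q_2, 01, YX#)
  read 0, top Y: go to q_2, push ε → (q_2, 1, X#)
  read 1, top X: go to q_2, push ε → (q_2, ε, #)
All input consumed; M is in state q_2.

q_2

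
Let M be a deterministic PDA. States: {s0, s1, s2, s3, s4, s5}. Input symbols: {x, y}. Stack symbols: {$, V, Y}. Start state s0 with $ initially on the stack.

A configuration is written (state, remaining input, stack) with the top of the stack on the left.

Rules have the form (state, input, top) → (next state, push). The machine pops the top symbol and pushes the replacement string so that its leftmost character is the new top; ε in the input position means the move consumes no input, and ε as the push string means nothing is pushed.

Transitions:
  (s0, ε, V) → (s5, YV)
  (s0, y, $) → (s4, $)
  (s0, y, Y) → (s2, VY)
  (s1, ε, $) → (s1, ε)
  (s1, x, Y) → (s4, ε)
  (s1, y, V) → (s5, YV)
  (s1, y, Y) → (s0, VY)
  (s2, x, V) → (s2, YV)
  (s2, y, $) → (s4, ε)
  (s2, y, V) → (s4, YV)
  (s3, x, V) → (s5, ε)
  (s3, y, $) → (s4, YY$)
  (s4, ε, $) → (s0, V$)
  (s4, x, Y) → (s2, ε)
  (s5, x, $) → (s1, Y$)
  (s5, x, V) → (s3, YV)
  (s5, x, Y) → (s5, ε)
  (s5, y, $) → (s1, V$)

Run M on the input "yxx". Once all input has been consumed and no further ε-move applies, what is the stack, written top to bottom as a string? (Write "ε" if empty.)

(s0, yxx, $) ⊢ (s4, xx, $) ⊢ (s0, xx, V$) ⊢ (s5, xx, YV$) ⊢ (s5, x, V$) ⊢ (s3, ε, YV$)
All input consumed in state s3 with stack YV$.

YV$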